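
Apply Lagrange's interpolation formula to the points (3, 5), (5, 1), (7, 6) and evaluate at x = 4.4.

Lagrange interpolation formula:
P(x) = Σ yᵢ × Lᵢ(x)
where Lᵢ(x) = Π_{j≠i} (x - xⱼ)/(xᵢ - xⱼ)

L_0(4.4) = (4.4 - 5)/(3 - 5) × (4.4 - 7)/(3 - 7) = 0.195000
L_1(4.4) = (4.4 - 3)/(5 - 3) × (4.4 - 7)/(5 - 7) = 0.910000
L_2(4.4) = (4.4 - 3)/(7 - 3) × (4.4 - 5)/(7 - 5) = -0.105000

P(4.4) = 5×L_0(4.4) + 1×L_1(4.4) + 6×L_2(4.4)
P(4.4) = 1.255000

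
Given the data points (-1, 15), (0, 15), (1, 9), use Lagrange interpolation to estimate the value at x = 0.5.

Lagrange interpolation formula:
P(x) = Σ yᵢ × Lᵢ(x)
where Lᵢ(x) = Π_{j≠i} (x - xⱼ)/(xᵢ - xⱼ)

L_0(0.5) = (0.5 - 0)/(-1 - 0) × (0.5 - 1)/(-1 - 1) = -0.125000
L_1(0.5) = (0.5 - (-1))/(0 - (-1)) × (0.5 - 1)/(0 - 1) = 0.750000
L_2(0.5) = (0.5 - (-1))/(1 - (-1)) × (0.5 - 0)/(1 - 0) = 0.375000

P(0.5) = 15×L_0(0.5) + 15×L_1(0.5) + 9×L_2(0.5)
P(0.5) = 12.750000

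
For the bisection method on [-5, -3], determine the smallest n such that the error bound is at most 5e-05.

We need (b-a)/2^n ≤ 5e-05
(-3 - (-5))/2^n ≤ 5e-05
2/2^n ≤ 5e-05
2^n ≥ 40000
n ≥ log₂(40000) = 15.29
n ≥ 16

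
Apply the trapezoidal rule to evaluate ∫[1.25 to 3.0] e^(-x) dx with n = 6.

f(x) = e^(-x)
a = 1.25, b = 3.0, n = 6
h = (b - a)/n = 0.291667

Trapezoidal rule: (h/2)[f(x₀) + 2f(x₁) + 2f(x₂) + ... + f(xₙ)]

x_0 = 1.2500, f(x_0) = 0.286505, coefficient = 1
x_1 = 1.5417, f(x_1) = 0.214024, coefficient = 2
x_2 = 1.8333, f(x_2) = 0.159880, coefficient = 2
x_3 = 2.1250, f(x_3) = 0.119433, coefficient = 2
x_4 = 2.4167, f(x_4) = 0.089219, coefficient = 2
x_5 = 2.7083, f(x_5) = 0.066648, coefficient = 2
x_6 = 3.0000, f(x_6) = 0.049787, coefficient = 1

I ≈ (0.291667/2) × 1.634698 = 0.238393
Exact value: 0.236718
Error: 0.001676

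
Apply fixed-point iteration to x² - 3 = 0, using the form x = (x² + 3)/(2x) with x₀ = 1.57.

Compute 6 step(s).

Equation: x² - 3 = 0
Fixed-point form: x = (x² + 3)/(2x)
x₀ = 1.57

x_1 = g(1.570000) = 1.740414
x_2 = g(1.740414) = 1.732071
x_3 = g(1.732071) = 1.732051
x_4 = g(1.732051) = 1.732051
x_5 = g(1.732051) = 1.732051
x_6 = g(1.732051) = 1.732051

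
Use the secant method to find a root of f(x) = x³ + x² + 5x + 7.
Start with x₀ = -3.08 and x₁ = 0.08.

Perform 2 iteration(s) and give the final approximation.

f(x) = x³ + x² + 5x + 7
x₀ = -3.08, x₁ = 0.08

Secant formula: x_{n+1} = x_n - f(x_n)(x_n - x_{n-1})/(f(x_n) - f(x_{n-1}))

Iteration 1:
  f(-3.080000) = -28.131712
  f(0.080000) = 7.406912
  x_2 = 0.080000 - 7.406912×(0.080000 - (-3.080000))/(7.406912 - (-28.131712))
       = -0.578603
Iteration 2:
  f(0.080000) = 7.406912
  f(-0.578603) = 4.248061
  x_3 = -0.578603 - 4.248061×(-0.578603 - 0.080000)/(4.248061 - 7.406912)
       = -1.464300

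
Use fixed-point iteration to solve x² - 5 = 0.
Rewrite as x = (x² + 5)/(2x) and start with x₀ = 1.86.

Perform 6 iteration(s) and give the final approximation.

Equation: x² - 5 = 0
Fixed-point form: x = (x² + 5)/(2x)
x₀ = 1.86

x_1 = g(1.860000) = 2.274086
x_2 = g(2.274086) = 2.236386
x_3 = g(2.236386) = 2.236068
x_4 = g(2.236068) = 2.236068
x_5 = g(2.236068) = 2.236068
x_6 = g(2.236068) = 2.236068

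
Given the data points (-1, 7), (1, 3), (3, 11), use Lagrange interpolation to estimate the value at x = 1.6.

Lagrange interpolation formula:
P(x) = Σ yᵢ × Lᵢ(x)
where Lᵢ(x) = Π_{j≠i} (x - xⱼ)/(xᵢ - xⱼ)

L_0(1.6) = (1.6 - 1)/(-1 - 1) × (1.6 - 3)/(-1 - 3) = -0.105000
L_1(1.6) = (1.6 - (-1))/(1 - (-1)) × (1.6 - 3)/(1 - 3) = 0.910000
L_2(1.6) = (1.6 - (-1))/(3 - (-1)) × (1.6 - 1)/(3 - 1) = 0.195000

P(1.6) = 7×L_0(1.6) + 3×L_1(1.6) + 11×L_2(1.6)
P(1.6) = 4.140000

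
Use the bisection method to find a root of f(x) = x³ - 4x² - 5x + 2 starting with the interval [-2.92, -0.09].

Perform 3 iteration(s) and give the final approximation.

f(x) = x³ - 4x² - 5x + 2
Initial interval: [-2.92, -0.09]

Iteration 1:
  c_1 = (-2.920000 + (-0.090000))/2 = -1.505000
  f(c_1) = f(-1.505000) = -2.943963
  f(a) × f(c) ≥ 0, new interval: [-1.505000, -0.090000]
Iteration 2:
  c_2 = (-1.505000 + (-0.090000))/2 = -0.797500
  f(c_2) = f(-0.797500) = 2.936260
  f(a) × f(c) < 0, new interval: [-1.505000, -0.797500]
Iteration 3:
  c_3 = (-1.505000 + (-0.797500))/2 = -1.151250
  f(c_3) = f(-1.151250) = 0.928904
  f(a) × f(c) < 0, new interval: [-1.505000, -1.151250]

After 3 iteration(s), the approximation is c_3 = -1.151250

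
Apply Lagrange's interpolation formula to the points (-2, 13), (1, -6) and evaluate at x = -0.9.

Lagrange interpolation formula:
P(x) = Σ yᵢ × Lᵢ(x)
where Lᵢ(x) = Π_{j≠i} (x - xⱼ)/(xᵢ - xⱼ)

L_0(-0.9) = (-0.9 - 1)/(-2 - 1) = 0.633333
L_1(-0.9) = (-0.9 - (-2))/(1 - (-2)) = 0.366667

P(-0.9) = 13×L_0(-0.9) + (-6)×L_1(-0.9)
P(-0.9) = 6.033333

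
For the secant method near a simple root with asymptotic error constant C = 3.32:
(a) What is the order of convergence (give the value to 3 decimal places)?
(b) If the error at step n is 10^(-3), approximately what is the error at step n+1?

(a) Secant method has superlinear convergence with order φ = (1+√5)/2 ≈ 1.618.
    This means |e_{n+1}| ≈ C|e_n|^1.618.

(b) With |e_n| = 10^(-3) and C = 3.32:
    |e_{n+1}| ≈ 3.32 × (10^(-3))^1.618 = 3.32 × 10^(-4.85)

(a) ≈ 1.618 (golden ratio); (b) |e_{n+1}| ≈ 4.646e-05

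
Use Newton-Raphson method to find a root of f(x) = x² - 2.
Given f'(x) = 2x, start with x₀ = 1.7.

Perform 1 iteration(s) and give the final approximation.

f(x) = x² - 2
f'(x) = 2x
x₀ = 1.7

Newton-Raphson formula: x_{n+1} = x_n - f(x_n)/f'(x_n)

Iteration 1:
  f(1.700000) = 0.890000
  f'(1.700000) = 3.400000
  x_1 = 1.700000 - 0.890000/3.400000 = 1.438235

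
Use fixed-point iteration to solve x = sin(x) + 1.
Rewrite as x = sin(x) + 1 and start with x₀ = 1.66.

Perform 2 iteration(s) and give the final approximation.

Equation: x = sin(x) + 1
Fixed-point form: x = sin(x) + 1
x₀ = 1.66

x_1 = g(1.660000) = 1.996024
x_2 = g(1.996024) = 1.910945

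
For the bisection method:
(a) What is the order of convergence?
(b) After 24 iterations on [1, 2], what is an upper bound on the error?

(a) Bisection has linear (order 1) convergence; the error is halved each step.

(b) Error bound = (b-a)/2^n = (2 - 1)/2^{24}
    = 1/2^{24}

(a) 1 (linear); (b) error ≤ 5.96e-08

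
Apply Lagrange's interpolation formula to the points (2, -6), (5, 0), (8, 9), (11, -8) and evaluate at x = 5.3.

Lagrange interpolation formula:
P(x) = Σ yᵢ × Lᵢ(x)
where Lᵢ(x) = Π_{j≠i} (x - xⱼ)/(xᵢ - xⱼ)

L_0(5.3) = (5.3 - 5)/(2 - 5) × (5.3 - 8)/(2 - 8) × (5.3 - 11)/(2 - 11) = -0.028500
L_1(5.3) = (5.3 - 2)/(5 - 2) × (5.3 - 8)/(5 - 8) × (5.3 - 11)/(5 - 11) = 0.940500
L_2(5.3) = (5.3 - 2)/(8 - 2) × (5.3 - 5)/(8 - 5) × (5.3 - 11)/(8 - 11) = 0.104500
L_3(5.3) = (5.3 - 2)/(11 - 2) × (5.3 - 5)/(11 - 5) × (5.3 - 8)/(11 - 8) = -0.016500

P(5.3) = (-6)×L_0(5.3) + 0×L_1(5.3) + 9×L_2(5.3) + (-8)×L_3(5.3)
P(5.3) = 1.243500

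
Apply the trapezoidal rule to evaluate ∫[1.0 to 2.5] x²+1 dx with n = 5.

f(x) = x²+1
a = 1.0, b = 2.5, n = 5
h = (b - a)/n = 0.300000

Trapezoidal rule: (h/2)[f(x₀) + 2f(x₁) + 2f(x₂) + ... + f(xₙ)]

x_0 = 1.0000, f(x_0) = 2.000000, coefficient = 1
x_1 = 1.3000, f(x_1) = 2.690000, coefficient = 2
x_2 = 1.6000, f(x_2) = 3.560000, coefficient = 2
x_3 = 1.9000, f(x_3) = 4.610000, coefficient = 2
x_4 = 2.2000, f(x_4) = 5.840000, coefficient = 2
x_5 = 2.5000, f(x_5) = 7.250000, coefficient = 1

I ≈ (0.300000/2) × 42.650000 = 6.397500
Exact value: 6.375000
Error: 0.022500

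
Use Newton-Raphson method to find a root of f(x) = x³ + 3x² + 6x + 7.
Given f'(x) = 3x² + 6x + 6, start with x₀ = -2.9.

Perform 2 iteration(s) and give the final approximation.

f(x) = x³ + 3x² + 6x + 7
f'(x) = 3x² + 6x + 6
x₀ = -2.9

Newton-Raphson formula: x_{n+1} = x_n - f(x_n)/f'(x_n)

Iteration 1:
  f(-2.900000) = -9.559000
  f'(-2.900000) = 13.830000
  x_1 = -2.900000 - (-9.559000)/13.830000 = -2.208821
Iteration 2:
  f(-2.208821) = -2.392853
  f'(-2.208821) = 7.383748
  x_2 = -2.208821 - (-2.392853)/7.383748 = -1.884751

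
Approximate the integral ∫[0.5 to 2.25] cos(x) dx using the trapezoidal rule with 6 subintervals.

f(x) = cos(x)
a = 0.5, b = 2.25, n = 6
h = (b - a)/n = 0.291667

Trapezoidal rule: (h/2)[f(x₀) + 2f(x₁) + 2f(x₂) + ... + f(xₙ)]

x_0 = 0.5000, f(x_0) = 0.877583, coefficient = 1
x_1 = 0.7917, f(x_1) = 0.702660, coefficient = 2
x_2 = 1.0833, f(x_2) = 0.468386, coefficient = 2
x_3 = 1.3750, f(x_3) = 0.194548, coefficient = 2
x_4 = 1.6667, f(x_4) = -0.095724, coefficient = 2
x_5 = 1.9583, f(x_5) = -0.377909, coefficient = 2
x_6 = 2.2500, f(x_6) = -0.628174, coefficient = 1

I ≈ (0.291667/2) × 2.033331 = 0.296528
Exact value: 0.298648
Error: 0.002120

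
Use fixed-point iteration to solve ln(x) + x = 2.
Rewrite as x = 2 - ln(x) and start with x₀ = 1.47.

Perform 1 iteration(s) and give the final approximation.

Equation: ln(x) + x = 2
Fixed-point form: x = 2 - ln(x)
x₀ = 1.47

x_1 = g(1.470000) = 1.614738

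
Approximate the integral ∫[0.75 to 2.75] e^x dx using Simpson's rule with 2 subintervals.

f(x) = e^x
a = 0.75, b = 2.75, n = 2
h = (b - a)/n = 1.000000

Simpson's rule: (h/3)[f(x₀) + 4f(x₁) + 2f(x₂) + ... + f(xₙ)]

x_0 = 0.7500, f(x_0) = 2.117000, coefficient = 1
x_1 = 1.7500, f(x_1) = 5.754603, coefficient = 4
x_2 = 2.7500, f(x_2) = 15.642632, coefficient = 1

I ≈ (1.000000/3) × 40.778043 = 13.592681
Exact value: 13.525632
Error: 0.067049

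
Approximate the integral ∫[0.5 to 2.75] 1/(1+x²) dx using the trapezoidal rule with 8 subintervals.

f(x) = 1/(1+x²)
a = 0.5, b = 2.75, n = 8
h = (b - a)/n = 0.281250

Trapezoidal rule: (h/2)[f(x₀) + 2f(x₁) + 2f(x₂) + ... + f(xₙ)]

x_0 = 0.5000, f(x_0) = 0.800000, coefficient = 1
x_1 = 0.7812, f(x_1) = 0.620982, coefficient = 2
x_2 = 1.0625, f(x_2) = 0.469725, coefficient = 2
x_3 = 1.3438, f(x_3) = 0.356422, coefficient = 2
x_4 = 1.6250, f(x_4) = 0.274678, coefficient = 2
x_5 = 1.9062, f(x_5) = 0.215806, coefficient = 2
x_6 = 2.1875, f(x_6) = 0.172856, coefficient = 2
x_7 = 2.4688, f(x_7) = 0.140950, coefficient = 2
x_8 = 2.7500, f(x_8) = 0.116788, coefficient = 1

I ≈ (0.281250/2) × 5.419627 = 0.762135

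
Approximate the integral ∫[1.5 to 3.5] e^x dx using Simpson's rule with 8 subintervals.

f(x) = e^x
a = 1.5, b = 3.5, n = 8
h = (b - a)/n = 0.250000

Simpson's rule: (h/3)[f(x₀) + 4f(x₁) + 2f(x₂) + ... + f(xₙ)]

x_0 = 1.5000, f(x_0) = 4.481689, coefficient = 1
x_1 = 1.7500, f(x_1) = 5.754603, coefficient = 4
x_2 = 2.0000, f(x_2) = 7.389056, coefficient = 2
x_3 = 2.2500, f(x_3) = 9.487736, coefficient = 4
x_4 = 2.5000, f(x_4) = 12.182494, coefficient = 2
x_5 = 2.7500, f(x_5) = 15.642632, coefficient = 4
x_6 = 3.0000, f(x_6) = 20.085537, coefficient = 2
x_7 = 3.2500, f(x_7) = 25.790340, coefficient = 4
x_8 = 3.5000, f(x_8) = 33.115452, coefficient = 1

I ≈ (0.250000/3) × 343.612556 = 28.634380
Exact value: 28.633763
Error: 0.000617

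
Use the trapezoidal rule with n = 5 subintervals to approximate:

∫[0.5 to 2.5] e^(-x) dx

f(x) = e^(-x)
a = 0.5, b = 2.5, n = 5
h = (b - a)/n = 0.400000

Trapezoidal rule: (h/2)[f(x₀) + 2f(x₁) + 2f(x₂) + ... + f(xₙ)]

x_0 = 0.5000, f(x_0) = 0.606531, coefficient = 1
x_1 = 0.9000, f(x_1) = 0.406570, coefficient = 2
x_2 = 1.3000, f(x_2) = 0.272532, coefficient = 2
x_3 = 1.7000, f(x_3) = 0.182684, coefficient = 2
x_4 = 2.1000, f(x_4) = 0.122456, coefficient = 2
x_5 = 2.5000, f(x_5) = 0.082085, coefficient = 1

I ≈ (0.400000/2) × 2.657098 = 0.531420
Exact value: 0.524446
Error: 0.006974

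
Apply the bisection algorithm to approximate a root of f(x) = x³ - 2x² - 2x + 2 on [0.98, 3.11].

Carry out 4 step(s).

f(x) = x³ - 2x² - 2x + 2
Initial interval: [0.98, 3.11]

Iteration 1:
  c_1 = (0.980000 + 3.110000)/2 = 2.045000
  f(c_1) = f(2.045000) = -1.901809
  f(a) × f(c) ≥ 0, new interval: [2.045000, 3.110000]
Iteration 2:
  c_2 = (2.045000 + 3.110000)/2 = 2.577500
  f(c_2) = f(2.577500) = 0.681625
  f(a) × f(c) < 0, new interval: [2.045000, 2.577500]
Iteration 3:
  c_3 = (2.045000 + 2.577500)/2 = 2.311250
  f(c_3) = f(2.311250) = -0.959841
  f(a) × f(c) ≥ 0, new interval: [2.311250, 2.577500]
Iteration 4:
  c_4 = (2.311250 + 2.577500)/2 = 2.444375
  f(c_4) = f(2.444375) = -0.233623
  f(a) × f(c) ≥ 0, new interval: [2.444375, 2.577500]

After 4 iteration(s), the approximation is c_4 = 2.444375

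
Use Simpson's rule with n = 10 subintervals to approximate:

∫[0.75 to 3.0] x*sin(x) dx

f(x) = x*sin(x)
a = 0.75, b = 3.0, n = 10
h = (b - a)/n = 0.225000

Simpson's rule: (h/3)[f(x₀) + 4f(x₁) + 2f(x₂) + ... + f(xₙ)]

x_0 = 0.7500, f(x_0) = 0.511229, coefficient = 1
x_1 = 0.9750, f(x_1) = 0.807009, coefficient = 4
x_2 = 1.2000, f(x_2) = 1.118447, coefficient = 2
x_3 = 1.4250, f(x_3) = 1.409882, coefficient = 4
x_4 = 1.6500, f(x_4) = 1.644827, coefficient = 2
x_5 = 1.8750, f(x_5) = 1.788911, coefficient = 4
x_6 = 2.1000, f(x_6) = 1.812740, coefficient = 2
x_7 = 2.3250, f(x_7) = 1.694500, coefficient = 4
x_8 = 2.5500, f(x_8) = 1.422093, coefficient = 2
x_9 = 2.7750, f(x_9) = 0.994662, coefficient = 4
x_10 = 3.0000, f(x_10) = 0.423360, coefficient = 1

I ≈ (0.225000/3) × 39.710655 = 2.978299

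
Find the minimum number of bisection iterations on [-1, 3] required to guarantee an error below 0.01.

We need (b-a)/2^n ≤ 0.01
(3 - (-1))/2^n ≤ 0.01
4/2^n ≤ 0.01
2^n ≥ 400
n ≥ log₂(400) = 8.64
n ≥ 9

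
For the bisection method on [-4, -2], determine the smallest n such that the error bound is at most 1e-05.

We need (b-a)/2^n ≤ 1e-05
(-2 - (-4))/2^n ≤ 1e-05
2/2^n ≤ 1e-05
2^n ≥ 200000
n ≥ log₂(200000) = 17.61
n ≥ 18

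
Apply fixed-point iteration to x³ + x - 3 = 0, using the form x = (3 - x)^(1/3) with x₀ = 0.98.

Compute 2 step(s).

Equation: x³ + x - 3 = 0
Fixed-point form: x = (3 - x)^(1/3)
x₀ = 0.98

x_1 = g(0.980000) = 1.264107
x_2 = g(1.264107) = 1.201824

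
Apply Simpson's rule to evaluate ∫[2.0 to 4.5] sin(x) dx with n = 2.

f(x) = sin(x)
a = 2.0, b = 4.5, n = 2
h = (b - a)/n = 1.250000

Simpson's rule: (h/3)[f(x₀) + 4f(x₁) + 2f(x₂) + ... + f(xₙ)]

x_0 = 2.0000, f(x_0) = 0.909297, coefficient = 1
x_1 = 3.2500, f(x_1) = -0.108195, coefficient = 4
x_2 = 4.5000, f(x_2) = -0.977530, coefficient = 1

I ≈ (1.250000/3) × -0.501013 = -0.208756
Exact value: -0.205351
Error: 0.003404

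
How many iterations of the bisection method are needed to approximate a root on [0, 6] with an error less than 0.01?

We need (b-a)/2^n ≤ 0.01
(6 - 0)/2^n ≤ 0.01
6/2^n ≤ 0.01
2^n ≥ 600
n ≥ log₂(600) = 9.23
n ≥ 10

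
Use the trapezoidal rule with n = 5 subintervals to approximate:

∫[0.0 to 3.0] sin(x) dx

f(x) = sin(x)
a = 0.0, b = 3.0, n = 5
h = (b - a)/n = 0.600000

Trapezoidal rule: (h/2)[f(x₀) + 2f(x₁) + 2f(x₂) + ... + f(xₙ)]

x_0 = 0.0000, f(x_0) = 0.000000, coefficient = 1
x_1 = 0.6000, f(x_1) = 0.564642, coefficient = 2
x_2 = 1.2000, f(x_2) = 0.932039, coefficient = 2
x_3 = 1.8000, f(x_3) = 0.973848, coefficient = 2
x_4 = 2.4000, f(x_4) = 0.675463, coefficient = 2
x_5 = 3.0000, f(x_5) = 0.141120, coefficient = 1

I ≈ (0.600000/2) × 6.433105 = 1.929931
Exact value: 1.989992
Error: 0.060061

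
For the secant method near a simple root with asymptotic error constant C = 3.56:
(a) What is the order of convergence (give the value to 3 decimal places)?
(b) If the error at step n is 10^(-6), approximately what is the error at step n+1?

(a) Secant method has superlinear convergence with order φ = (1+√5)/2 ≈ 1.618.
    This means |e_{n+1}| ≈ C|e_n|^1.618.

(b) With |e_n| = 10^(-6) and C = 3.56:
    |e_{n+1}| ≈ 3.56 × (10^(-6))^1.618 = 3.56 × 10^(-9.71)

(a) ≈ 1.618 (golden ratio); (b) |e_{n+1}| ≈ 6.970e-10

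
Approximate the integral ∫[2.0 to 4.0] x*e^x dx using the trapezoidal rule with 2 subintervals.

f(x) = x*e^x
a = 2.0, b = 4.0, n = 2
h = (b - a)/n = 1.000000

Trapezoidal rule: (h/2)[f(x₀) + 2f(x₁) + 2f(x₂) + ... + f(xₙ)]

x_0 = 2.0000, f(x_0) = 14.778112, coefficient = 1
x_1 = 3.0000, f(x_1) = 60.256611, coefficient = 2
x_2 = 4.0000, f(x_2) = 218.392600, coefficient = 1

I ≈ (1.000000/2) × 353.683934 = 176.841967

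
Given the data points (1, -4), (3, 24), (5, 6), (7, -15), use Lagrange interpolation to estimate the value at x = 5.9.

Lagrange interpolation formula:
P(x) = Σ yᵢ × Lᵢ(x)
where Lᵢ(x) = Π_{j≠i} (x - xⱼ)/(xᵢ - xⱼ)

L_0(5.9) = (5.9 - 3)/(1 - 3) × (5.9 - 5)/(1 - 5) × (5.9 - 7)/(1 - 7) = 0.059813
L_1(5.9) = (5.9 - 1)/(3 - 1) × (5.9 - 5)/(3 - 5) × (5.9 - 7)/(3 - 7) = -0.303188
L_2(5.9) = (5.9 - 1)/(5 - 1) × (5.9 - 3)/(5 - 3) × (5.9 - 7)/(5 - 7) = 0.976937
L_3(5.9) = (5.9 - 1)/(7 - 1) × (5.9 - 3)/(7 - 3) × (5.9 - 5)/(7 - 5) = 0.266438

P(5.9) = (-4)×L_0(5.9) + 24×L_1(5.9) + 6×L_2(5.9) + (-15)×L_3(5.9)
P(5.9) = -5.650688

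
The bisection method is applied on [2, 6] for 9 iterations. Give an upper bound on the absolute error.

Bisection error bound: |error| ≤ (b-a)/2^n
|error| ≤ (6 - 2)/2^9 = 4/2^9
|error| ≤ 0.0078125000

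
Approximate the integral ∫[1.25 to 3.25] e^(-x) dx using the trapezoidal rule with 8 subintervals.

f(x) = e^(-x)
a = 1.25, b = 3.25, n = 8
h = (b - a)/n = 0.250000

Trapezoidal rule: (h/2)[f(x₀) + 2f(x₁) + 2f(x₂) + ... + f(xₙ)]

x_0 = 1.2500, f(x_0) = 0.286505, coefficient = 1
x_1 = 1.5000, f(x_1) = 0.223130, coefficient = 2
x_2 = 1.7500, f(x_2) = 0.173774, coefficient = 2
x_3 = 2.0000, f(x_3) = 0.135335, coefficient = 2
x_4 = 2.2500, f(x_4) = 0.105399, coefficient = 2
x_5 = 2.5000, f(x_5) = 0.082085, coefficient = 2
x_6 = 2.7500, f(x_6) = 0.063928, coefficient = 2
x_7 = 3.0000, f(x_7) = 0.049787, coefficient = 2
x_8 = 3.2500, f(x_8) = 0.038774, coefficient = 1

I ≈ (0.250000/2) × 1.992156 = 0.249020
Exact value: 0.247731
Error: 0.001289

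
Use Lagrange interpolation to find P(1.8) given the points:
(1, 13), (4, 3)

Lagrange interpolation formula:
P(x) = Σ yᵢ × Lᵢ(x)
where Lᵢ(x) = Π_{j≠i} (x - xⱼ)/(xᵢ - xⱼ)

L_0(1.8) = (1.8 - 4)/(1 - 4) = 0.733333
L_1(1.8) = (1.8 - 1)/(4 - 1) = 0.266667

P(1.8) = 13×L_0(1.8) + 3×L_1(1.8)
P(1.8) = 10.333333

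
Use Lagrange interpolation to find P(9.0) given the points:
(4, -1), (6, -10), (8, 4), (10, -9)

Lagrange interpolation formula:
P(x) = Σ yᵢ × Lᵢ(x)
where Lᵢ(x) = Π_{j≠i} (x - xⱼ)/(xᵢ - xⱼ)

L_0(9.0) = (9.0 - 6)/(4 - 6) × (9.0 - 8)/(4 - 8) × (9.0 - 10)/(4 - 10) = 0.062500
L_1(9.0) = (9.0 - 4)/(6 - 4) × (9.0 - 8)/(6 - 8) × (9.0 - 10)/(6 - 10) = -0.312500
L_2(9.0) = (9.0 - 4)/(8 - 4) × (9.0 - 6)/(8 - 6) × (9.0 - 10)/(8 - 10) = 0.937500
L_3(9.0) = (9.0 - 4)/(10 - 4) × (9.0 - 6)/(10 - 6) × (9.0 - 8)/(10 - 8) = 0.312500

P(9.0) = (-1)×L_0(9.0) + (-10)×L_1(9.0) + 4×L_2(9.0) + (-9)×L_3(9.0)
P(9.0) = 4.000000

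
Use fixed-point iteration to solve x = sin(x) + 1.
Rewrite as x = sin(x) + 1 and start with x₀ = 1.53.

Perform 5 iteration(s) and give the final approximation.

Equation: x = sin(x) + 1
Fixed-point form: x = sin(x) + 1
x₀ = 1.53

x_1 = g(1.530000) = 1.999168
x_2 = g(1.999168) = 1.909643
x_3 = g(1.909643) = 1.943139
x_4 = g(1.943139) = 1.931478
x_5 = g(1.931478) = 1.935657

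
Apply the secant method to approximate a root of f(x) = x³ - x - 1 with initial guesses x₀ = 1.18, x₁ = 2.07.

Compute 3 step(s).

f(x) = x³ - x - 1
x₀ = 1.18, x₁ = 2.07

Secant formula: x_{n+1} = x_n - f(x_n)(x_n - x_{n-1})/(f(x_n) - f(x_{n-1}))

Iteration 1:
  f(1.180000) = -0.536968
  f(2.070000) = 5.799743
  x_2 = 2.070000 - 5.799743×(2.070000 - 1.180000)/(5.799743 - (-0.536968))
       = 1.255418
Iteration 2:
  f(2.070000) = 5.799743
  f(1.255418) = -0.276786
  x_3 = 1.255418 - (-0.276786)×(1.255418 - 2.070000)/(-0.276786 - 5.799743)
       = 1.292522
Iteration 3:
  f(1.255418) = -0.276786
  f(1.292522) = -0.133217
  x_4 = 1.292522 - (-0.133217)×(1.292522 - 1.255418)/(-0.133217 - (-0.276786))
       = 1.326951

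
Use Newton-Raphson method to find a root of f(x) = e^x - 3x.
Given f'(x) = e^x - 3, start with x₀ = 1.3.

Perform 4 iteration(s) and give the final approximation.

f(x) = e^x - 3x
f'(x) = e^x - 3
x₀ = 1.3

Newton-Raphson formula: x_{n+1} = x_n - f(x_n)/f'(x_n)

Iteration 1:
  f(1.300000) = -0.230703
  f'(1.300000) = 0.669297
  x_1 = 1.300000 - (-0.230703)/0.669297 = 1.644695
Iteration 2:
  f(1.644695) = 0.245345
  f'(1.644695) = 2.179431
  x_2 = 1.644695 - 0.245345/2.179431 = 1.532122
Iteration 3:
  f(1.532122) = 0.031621
  f'(1.532122) = 1.627987
  x_3 = 1.532122 - 0.031621/1.627987 = 1.512699
Iteration 4:
  f(1.512699) = 0.000867
  f'(1.512699) = 1.538963
  x_4 = 1.512699 - 0.000867/1.538963 = 1.512135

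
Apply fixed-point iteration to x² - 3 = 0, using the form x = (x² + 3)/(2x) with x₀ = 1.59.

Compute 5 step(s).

Equation: x² - 3 = 0
Fixed-point form: x = (x² + 3)/(2x)
x₀ = 1.59

x_1 = g(1.590000) = 1.738396
x_2 = g(1.738396) = 1.732062
x_3 = g(1.732062) = 1.732051
x_4 = g(1.732051) = 1.732051
x_5 = g(1.732051) = 1.732051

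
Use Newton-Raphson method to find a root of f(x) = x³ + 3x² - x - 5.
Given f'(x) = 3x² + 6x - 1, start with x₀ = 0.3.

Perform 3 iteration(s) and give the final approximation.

f(x) = x³ + 3x² - x - 5
f'(x) = 3x² + 6x - 1
x₀ = 0.3

Newton-Raphson formula: x_{n+1} = x_n - f(x_n)/f'(x_n)

Iteration 1:
  f(0.300000) = -5.003000
  f'(0.300000) = 1.070000
  x_1 = 0.300000 - (-5.003000)/1.070000 = 4.975701
Iteration 2:
  f(4.975701) = 187.483511
  f'(4.975701) = 103.127005
  x_2 = 4.975701 - 187.483511/103.127005 = 3.157714
Iteration 3:
  f(3.157714) = 53.241840
  f'(3.157714) = 47.859766
  x_3 = 3.157714 - 53.241840/47.859766 = 2.045259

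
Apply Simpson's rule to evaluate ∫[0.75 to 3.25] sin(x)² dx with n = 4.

f(x) = sin(x)²
a = 0.75, b = 3.25, n = 4
h = (b - a)/n = 0.625000

Simpson's rule: (h/3)[f(x₀) + 4f(x₁) + 2f(x₂) + ... + f(xₙ)]

x_0 = 0.7500, f(x_0) = 0.464631, coefficient = 1
x_1 = 1.3750, f(x_1) = 0.962151, coefficient = 4
x_2 = 2.0000, f(x_2) = 0.826822, coefficient = 2
x_3 = 2.6250, f(x_3) = 0.243957, coefficient = 4
x_4 = 3.2500, f(x_4) = 0.011706, coefficient = 1

I ≈ (0.625000/3) × 6.954415 = 1.448836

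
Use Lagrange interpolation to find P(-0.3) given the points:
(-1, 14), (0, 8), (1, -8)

Lagrange interpolation formula:
P(x) = Σ yᵢ × Lᵢ(x)
where Lᵢ(x) = Π_{j≠i} (x - xⱼ)/(xᵢ - xⱼ)

L_0(-0.3) = (-0.3 - 0)/(-1 - 0) × (-0.3 - 1)/(-1 - 1) = 0.195000
L_1(-0.3) = (-0.3 - (-1))/(0 - (-1)) × (-0.3 - 1)/(0 - 1) = 0.910000
L_2(-0.3) = (-0.3 - (-1))/(1 - (-1)) × (-0.3 - 0)/(1 - 0) = -0.105000

P(-0.3) = 14×L_0(-0.3) + 8×L_1(-0.3) + (-8)×L_2(-0.3)
P(-0.3) = 10.850000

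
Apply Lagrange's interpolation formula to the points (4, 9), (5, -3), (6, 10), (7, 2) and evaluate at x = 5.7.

Lagrange interpolation formula:
P(x) = Σ yᵢ × Lᵢ(x)
where Lᵢ(x) = Π_{j≠i} (x - xⱼ)/(xᵢ - xⱼ)

L_0(5.7) = (5.7 - 5)/(4 - 5) × (5.7 - 6)/(4 - 6) × (5.7 - 7)/(4 - 7) = -0.045500
L_1(5.7) = (5.7 - 4)/(5 - 4) × (5.7 - 6)/(5 - 6) × (5.7 - 7)/(5 - 7) = 0.331500
L_2(5.7) = (5.7 - 4)/(6 - 4) × (5.7 - 5)/(6 - 5) × (5.7 - 7)/(6 - 7) = 0.773500
L_3(5.7) = (5.7 - 4)/(7 - 4) × (5.7 - 5)/(7 - 5) × (5.7 - 6)/(7 - 6) = -0.059500

P(5.7) = 9×L_0(5.7) + (-3)×L_1(5.7) + 10×L_2(5.7) + 2×L_3(5.7)
P(5.7) = 6.212000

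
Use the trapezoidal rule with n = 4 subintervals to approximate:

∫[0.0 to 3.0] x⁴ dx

f(x) = x⁴
a = 0.0, b = 3.0, n = 4
h = (b - a)/n = 0.750000

Trapezoidal rule: (h/2)[f(x₀) + 2f(x₁) + 2f(x₂) + ... + f(xₙ)]

x_0 = 0.0000, f(x_0) = 0.000000, coefficient = 1
x_1 = 0.7500, f(x_1) = 0.316406, coefficient = 2
x_2 = 1.5000, f(x_2) = 5.062500, coefficient = 2
x_3 = 2.2500, f(x_3) = 25.628906, coefficient = 2
x_4 = 3.0000, f(x_4) = 81.000000, coefficient = 1

I ≈ (0.750000/2) × 143.015625 = 53.630859
Exact value: 48.600000
Error: 5.030859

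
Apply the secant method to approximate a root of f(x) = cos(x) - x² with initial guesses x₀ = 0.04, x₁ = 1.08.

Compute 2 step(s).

f(x) = cos(x) - x²
x₀ = 0.04, x₁ = 1.08

Secant formula: x_{n+1} = x_n - f(x_n)(x_n - x_{n-1})/(f(x_n) - f(x_{n-1}))

Iteration 1:
  f(0.040000) = 0.997600
  f(1.080000) = -0.695072
  x_2 = 1.080000 - (-0.695072)×(1.080000 - 0.040000)/(-0.695072 - 0.997600)
       = 0.652939
Iteration 2:
  f(1.080000) = -0.695072
  f(0.652939) = 0.367973
  x_3 = 0.652939 - 0.367973×(0.652939 - 1.080000)/(0.367973 - (-0.695072))
       = 0.800766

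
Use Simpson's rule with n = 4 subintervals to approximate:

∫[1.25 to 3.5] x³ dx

f(x) = x³
a = 1.25, b = 3.5, n = 4
h = (b - a)/n = 0.562500

Simpson's rule: (h/3)[f(x₀) + 4f(x₁) + 2f(x₂) + ... + f(xₙ)]

x_0 = 1.2500, f(x_0) = 1.953125, coefficient = 1
x_1 = 1.8125, f(x_1) = 5.954346, coefficient = 4
x_2 = 2.3750, f(x_2) = 13.396484, coefficient = 2
x_3 = 2.9375, f(x_3) = 25.347412, coefficient = 4
x_4 = 3.5000, f(x_4) = 42.875000, coefficient = 1

I ≈ (0.562500/3) × 196.828125 = 36.905273
Exact value: 36.905273
Error: 0.000000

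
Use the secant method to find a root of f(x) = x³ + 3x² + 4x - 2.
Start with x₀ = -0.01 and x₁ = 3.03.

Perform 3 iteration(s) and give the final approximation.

f(x) = x³ + 3x² + 4x - 2
x₀ = -0.01, x₁ = 3.03

Secant formula: x_{n+1} = x_n - f(x_n)(x_n - x_{n-1})/(f(x_n) - f(x_{n-1}))

Iteration 1:
  f(-0.010000) = -2.039701
  f(3.030000) = 65.480827
  x_2 = 3.030000 - 65.480827×(3.030000 - (-0.010000))/(65.480827 - (-2.039701))
       = 0.081834
Iteration 2:
  f(3.030000) = 65.480827
  f(0.081834) = -1.652025
  x_3 = 0.081834 - (-1.652025)×(0.081834 - 3.030000)/(-1.652025 - 65.480827)
       = 0.154383
Iteration 3:
  f(0.081834) = -1.652025
  f(0.154383) = -1.307284
  x_4 = 0.154383 - (-1.307284)×(0.154383 - 0.081834)/(-1.307284 - (-1.652025))
       = 0.429496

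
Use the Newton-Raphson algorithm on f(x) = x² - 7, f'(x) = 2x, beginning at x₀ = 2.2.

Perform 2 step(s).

f(x) = x² - 7
f'(x) = 2x
x₀ = 2.2

Newton-Raphson formula: x_{n+1} = x_n - f(x_n)/f'(x_n)

Iteration 1:
  f(2.200000) = -2.160000
  f'(2.200000) = 4.400000
  x_1 = 2.200000 - (-2.160000)/4.400000 = 2.690909
Iteration 2:
  f(2.690909) = 0.240992
  f'(2.690909) = 5.381818
  x_2 = 2.690909 - 0.240992/5.381818 = 2.646130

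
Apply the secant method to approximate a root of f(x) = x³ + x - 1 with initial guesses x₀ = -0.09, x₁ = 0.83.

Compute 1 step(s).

f(x) = x³ + x - 1
x₀ = -0.09, x₁ = 0.83

Secant formula: x_{n+1} = x_n - f(x_n)(x_n - x_{n-1})/(f(x_n) - f(x_{n-1}))

Iteration 1:
  f(-0.090000) = -1.090729
  f(0.830000) = 0.401787
  x_2 = 0.830000 - 0.401787×(0.830000 - (-0.090000))/(0.401787 - (-1.090729))
       = 0.582335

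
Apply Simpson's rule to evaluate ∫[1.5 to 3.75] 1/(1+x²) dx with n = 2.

f(x) = 1/(1+x²)
a = 1.5, b = 3.75, n = 2
h = (b - a)/n = 1.125000

Simpson's rule: (h/3)[f(x₀) + 4f(x₁) + 2f(x₂) + ... + f(xₙ)]

x_0 = 1.5000, f(x_0) = 0.307692, coefficient = 1
x_1 = 2.6250, f(x_1) = 0.126733, coefficient = 4
x_2 = 3.7500, f(x_2) = 0.066390, coefficient = 1

I ≈ (1.125000/3) × 0.881013 = 0.330380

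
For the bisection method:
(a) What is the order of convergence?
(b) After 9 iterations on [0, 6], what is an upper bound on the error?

(a) Bisection has linear (order 1) convergence; the error is halved each step.

(b) Error bound = (b-a)/2^n = (6 - 0)/2^{9}
    = 6/2^{9}

(a) 1 (linear); (b) error ≤ 1.17e-02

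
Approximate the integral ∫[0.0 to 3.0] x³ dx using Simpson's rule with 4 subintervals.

f(x) = x³
a = 0.0, b = 3.0, n = 4
h = (b - a)/n = 0.750000

Simpson's rule: (h/3)[f(x₀) + 4f(x₁) + 2f(x₂) + ... + f(xₙ)]

x_0 = 0.0000, f(x_0) = 0.000000, coefficient = 1
x_1 = 0.7500, f(x_1) = 0.421875, coefficient = 4
x_2 = 1.5000, f(x_2) = 3.375000, coefficient = 2
x_3 = 2.2500, f(x_3) = 11.390625, coefficient = 4
x_4 = 3.0000, f(x_4) = 27.000000, coefficient = 1

I ≈ (0.750000/3) × 81.000000 = 20.250000
Exact value: 20.250000
Error: 0.000000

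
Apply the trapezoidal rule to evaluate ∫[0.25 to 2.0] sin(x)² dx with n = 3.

f(x) = sin(x)²
a = 0.25, b = 2.0, n = 3
h = (b - a)/n = 0.583333

Trapezoidal rule: (h/2)[f(x₀) + 2f(x₁) + 2f(x₂) + ... + f(xₙ)]

x_0 = 0.2500, f(x_0) = 0.061209, coefficient = 1
x_1 = 0.8333, f(x_1) = 0.547862, coefficient = 2
x_2 = 1.4167, f(x_2) = 0.976432, coefficient = 2
x_3 = 2.0000, f(x_3) = 0.826822, coefficient = 1

I ≈ (0.583333/2) × 3.936617 = 1.148180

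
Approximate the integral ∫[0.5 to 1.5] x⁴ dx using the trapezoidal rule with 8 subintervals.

f(x) = x⁴
a = 0.5, b = 1.5, n = 8
h = (b - a)/n = 0.125000

Trapezoidal rule: (h/2)[f(x₀) + 2f(x₁) + 2f(x₂) + ... + f(xₙ)]

x_0 = 0.5000, f(x_0) = 0.062500, coefficient = 1
x_1 = 0.6250, f(x_1) = 0.152588, coefficient = 2
x_2 = 0.7500, f(x_2) = 0.316406, coefficient = 2
x_3 = 0.8750, f(x_3) = 0.586182, coefficient = 2
x_4 = 1.0000, f(x_4) = 1.000000, coefficient = 2
x_5 = 1.1250, f(x_5) = 1.601807, coefficient = 2
x_6 = 1.2500, f(x_6) = 2.441406, coefficient = 2
x_7 = 1.3750, f(x_7) = 3.574463, coefficient = 2
x_8 = 1.5000, f(x_8) = 5.062500, coefficient = 1

I ≈ (0.125000/2) × 24.470703 = 1.529419
Exact value: 1.512500
Error: 0.016919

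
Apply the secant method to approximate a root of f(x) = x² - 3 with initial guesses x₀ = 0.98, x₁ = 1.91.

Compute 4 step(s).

f(x) = x² - 3
x₀ = 0.98, x₁ = 1.91

Secant formula: x_{n+1} = x_n - f(x_n)(x_n - x_{n-1})/(f(x_n) - f(x_{n-1}))

Iteration 1:
  f(0.980000) = -2.039600
  f(1.910000) = 0.648100
  x_2 = 1.910000 - 0.648100×(1.910000 - 0.980000)/(0.648100 - (-2.039600))
       = 1.685744
Iteration 2:
  f(1.910000) = 0.648100
  f(1.685744) = -0.158267
  x_3 = 1.685744 - (-0.158267)×(1.685744 - 1.910000)/(-0.158267 - 0.648100)
       = 1.729759
Iteration 3:
  f(1.685744) = -0.158267
  f(1.729759) = -0.007933
  x_4 = 1.729759 - (-0.007933)×(1.729759 - 1.685744)/(-0.007933 - (-0.158267))
       = 1.732082
Iteration 4:
  f(1.729759) = -0.007933
  f(1.732082) = 0.000108
  x_5 = 1.732082 - 0.000108×(1.732082 - 1.729759)/(0.000108 - (-0.007933))
       = 1.732051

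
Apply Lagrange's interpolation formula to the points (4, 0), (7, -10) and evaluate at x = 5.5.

Lagrange interpolation formula:
P(x) = Σ yᵢ × Lᵢ(x)
where Lᵢ(x) = Π_{j≠i} (x - xⱼ)/(xᵢ - xⱼ)

L_0(5.5) = (5.5 - 7)/(4 - 7) = 0.500000
L_1(5.5) = (5.5 - 4)/(7 - 4) = 0.500000

P(5.5) = 0×L_0(5.5) + (-10)×L_1(5.5)
P(5.5) = -5.000000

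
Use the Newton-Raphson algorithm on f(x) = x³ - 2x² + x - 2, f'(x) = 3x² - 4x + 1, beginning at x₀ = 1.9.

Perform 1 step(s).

f(x) = x³ - 2x² + x - 2
f'(x) = 3x² - 4x + 1
x₀ = 1.9

Newton-Raphson formula: x_{n+1} = x_n - f(x_n)/f'(x_n)

Iteration 1:
  f(1.900000) = -0.461000
  f'(1.900000) = 4.230000
  x_1 = 1.900000 - (-0.461000)/4.230000 = 2.008983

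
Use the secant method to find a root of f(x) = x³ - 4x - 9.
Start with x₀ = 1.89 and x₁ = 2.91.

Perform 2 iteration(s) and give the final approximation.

f(x) = x³ - 4x - 9
x₀ = 1.89, x₁ = 2.91

Secant formula: x_{n+1} = x_n - f(x_n)(x_n - x_{n-1})/(f(x_n) - f(x_{n-1}))

Iteration 1:
  f(1.890000) = -9.808731
  f(2.910000) = 4.002171
  x_2 = 2.910000 - 4.002171×(2.910000 - 1.890000)/(4.002171 - (-9.808731))
       = 2.614421
Iteration 2:
  f(2.910000) = 4.002171
  f(2.614421) = -1.587603
  x_3 = 2.614421 - (-1.587603)×(2.614421 - 2.910000)/(-1.587603 - 4.002171)
       = 2.698371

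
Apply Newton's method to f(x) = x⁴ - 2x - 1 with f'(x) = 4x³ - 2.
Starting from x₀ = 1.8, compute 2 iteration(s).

f(x) = x⁴ - 2x - 1
f'(x) = 4x³ - 2
x₀ = 1.8

Newton-Raphson formula: x_{n+1} = x_n - f(x_n)/f'(x_n)

Iteration 1:
  f(1.800000) = 5.897600
  f'(1.800000) = 21.328000
  x_1 = 1.800000 - 5.897600/21.328000 = 1.523481
Iteration 2:
  f(1.523481) = 1.340051
  f'(1.523481) = 12.143960
  x_2 = 1.523481 - 1.340051/12.143960 = 1.413134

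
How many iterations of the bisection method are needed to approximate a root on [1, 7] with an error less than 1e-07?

We need (b-a)/2^n ≤ 1e-07
(7 - 1)/2^n ≤ 1e-07
6/2^n ≤ 1e-07
2^n ≥ 60000000
n ≥ log₂(60000000) = 25.84
n ≥ 26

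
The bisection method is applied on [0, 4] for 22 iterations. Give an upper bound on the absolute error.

Bisection error bound: |error| ≤ (b-a)/2^n
|error| ≤ (4 - 0)/2^22 = 4/2^22
|error| ≤ 0.0000009537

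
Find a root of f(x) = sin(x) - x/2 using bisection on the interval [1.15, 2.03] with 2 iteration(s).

f(x) = sin(x) - x/2
Initial interval: [1.15, 2.03]

Iteration 1:
  c_1 = (1.150000 + 2.030000)/2 = 1.590000
  f(c_1) = f(1.590000) = 0.204816
  f(a) × f(c) ≥ 0, new interval: [1.590000, 2.030000]
Iteration 2:
  c_2 = (1.590000 + 2.030000)/2 = 1.810000
  f(c_2) = f(1.810000) = 0.066527
  f(a) × f(c) ≥ 0, new interval: [1.810000, 2.030000]

After 2 iteration(s), the approximation is c_2 = 1.810000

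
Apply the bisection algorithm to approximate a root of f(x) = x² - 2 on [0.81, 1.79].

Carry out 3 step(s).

f(x) = x² - 2
Initial interval: [0.81, 1.79]

Iteration 1:
  c_1 = (0.810000 + 1.790000)/2 = 1.300000
  f(c_1) = f(1.300000) = -0.310000
  f(a) × f(c) ≥ 0, new interval: [1.300000, 1.790000]
Iteration 2:
  c_2 = (1.300000 + 1.790000)/2 = 1.545000
  f(c_2) = f(1.545000) = 0.387025
  f(a) × f(c) < 0, new interval: [1.300000, 1.545000]
Iteration 3:
  c_3 = (1.300000 + 1.545000)/2 = 1.422500
  f(c_3) = f(1.422500) = 0.023506
  f(a) × f(c) < 0, new interval: [1.300000, 1.422500]

After 3 iteration(s), the approximation is c_3 = 1.422500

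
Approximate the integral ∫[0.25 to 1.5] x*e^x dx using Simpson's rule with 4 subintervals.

f(x) = x*e^x
a = 0.25, b = 1.5, n = 4
h = (b - a)/n = 0.312500

Simpson's rule: (h/3)[f(x₀) + 4f(x₁) + 2f(x₂) + ... + f(xₙ)]

x_0 = 0.2500, f(x_0) = 0.321006, coefficient = 1
x_1 = 0.5625, f(x_1) = 0.987218, coefficient = 4
x_2 = 0.8750, f(x_2) = 2.099016, coefficient = 2
x_3 = 1.1875, f(x_3) = 3.893663, coefficient = 4
x_4 = 1.5000, f(x_4) = 6.722534, coefficient = 1

I ≈ (0.312500/3) × 30.765095 = 3.204697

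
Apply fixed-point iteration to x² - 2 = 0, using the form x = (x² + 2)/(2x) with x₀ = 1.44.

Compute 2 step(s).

Equation: x² - 2 = 0
Fixed-point form: x = (x² + 2)/(2x)
x₀ = 1.44

x_1 = g(1.440000) = 1.414444
x_2 = g(1.414444) = 1.414214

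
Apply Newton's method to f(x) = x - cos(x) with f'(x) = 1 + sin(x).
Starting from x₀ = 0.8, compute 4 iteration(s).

f(x) = x - cos(x)
f'(x) = 1 + sin(x)
x₀ = 0.8

Newton-Raphson formula: x_{n+1} = x_n - f(x_n)/f'(x_n)

Iteration 1:
  f(0.800000) = 0.103293
  f'(0.800000) = 1.717356
  x_1 = 0.800000 - 0.103293/1.717356 = 0.739853
Iteration 2:
  f(0.739853) = 0.001286
  f'(0.739853) = 1.674180
  x_2 = 0.739853 - 0.001286/1.674180 = 0.739085
Iteration 3:
  f(0.739085) = 0.000000
  f'(0.739085) = 1.673612
  x_3 = 0.739085 - 0.000000/1.673612 = 0.739085
Iteration 4:
  f(0.739085) = 0.000000
  f'(0.739085) = 1.673612
  x_4 = 0.739085 - 0.000000/1.673612 = 0.739085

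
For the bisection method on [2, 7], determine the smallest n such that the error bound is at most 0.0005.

We need (b-a)/2^n ≤ 0.0005
(7 - 2)/2^n ≤ 0.0005
5/2^n ≤ 0.0005
2^n ≥ 10000
n ≥ log₂(10000) = 13.29
n ≥ 14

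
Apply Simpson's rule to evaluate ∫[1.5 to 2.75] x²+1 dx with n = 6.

f(x) = x²+1
a = 1.5, b = 2.75, n = 6
h = (b - a)/n = 0.208333

Simpson's rule: (h/3)[f(x₀) + 4f(x₁) + 2f(x₂) + ... + f(xₙ)]

x_0 = 1.5000, f(x_0) = 3.250000, coefficient = 1
x_1 = 1.7083, f(x_1) = 3.918403, coefficient = 4
x_2 = 1.9167, f(x_2) = 4.673611, coefficient = 2
x_3 = 2.1250, f(x_3) = 5.515625, coefficient = 4
x_4 = 2.3333, f(x_4) = 6.444444, coefficient = 2
x_5 = 2.5417, f(x_5) = 7.460069, coefficient = 4
x_6 = 2.7500, f(x_6) = 8.562500, coefficient = 1

I ≈ (0.208333/3) × 101.625000 = 7.057292
Exact value: 7.057292
Error: 0.000000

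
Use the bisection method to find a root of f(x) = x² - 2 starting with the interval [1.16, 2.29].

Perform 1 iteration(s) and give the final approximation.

f(x) = x² - 2
Initial interval: [1.16, 2.29]

Iteration 1:
  c_1 = (1.160000 + 2.290000)/2 = 1.725000
  f(c_1) = f(1.725000) = 0.975625
  f(a) × f(c) < 0, new interval: [1.160000, 1.725000]

After 1 iteration(s), the approximation is c_1 = 1.725000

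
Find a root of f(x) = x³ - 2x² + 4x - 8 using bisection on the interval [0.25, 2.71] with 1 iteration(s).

f(x) = x³ - 2x² + 4x - 8
Initial interval: [0.25, 2.71]

Iteration 1:
  c_1 = (0.250000 + 2.710000)/2 = 1.480000
  f(c_1) = f(1.480000) = -3.219008
  f(a) × f(c) ≥ 0, new interval: [1.480000, 2.710000]

After 1 iteration(s), the approximation is c_1 = 1.480000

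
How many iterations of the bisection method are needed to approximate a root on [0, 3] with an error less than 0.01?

We need (b-a)/2^n ≤ 0.01
(3 - 0)/2^n ≤ 0.01
3/2^n ≤ 0.01
2^n ≥ 300
n ≥ log₂(300) = 8.23
n ≥ 9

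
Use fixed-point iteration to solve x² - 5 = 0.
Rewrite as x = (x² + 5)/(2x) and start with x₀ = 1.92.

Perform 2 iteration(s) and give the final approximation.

Equation: x² - 5 = 0
Fixed-point form: x = (x² + 5)/(2x)
x₀ = 1.92

x_1 = g(1.920000) = 2.262083
x_2 = g(2.262083) = 2.236218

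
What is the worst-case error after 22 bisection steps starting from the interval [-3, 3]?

Bisection error bound: |error| ≤ (b-a)/2^n
|error| ≤ (3 - (-3))/2^22 = 6/2^22
|error| ≤ 0.0000014305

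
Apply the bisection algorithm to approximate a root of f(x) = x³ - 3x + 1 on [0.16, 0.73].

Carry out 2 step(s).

f(x) = x³ - 3x + 1
Initial interval: [0.16, 0.73]

Iteration 1:
  c_1 = (0.160000 + 0.730000)/2 = 0.445000
  f(c_1) = f(0.445000) = -0.246879
  f(a) × f(c) < 0, new interval: [0.160000, 0.445000]
Iteration 2:
  c_2 = (0.160000 + 0.445000)/2 = 0.302500
  f(c_2) = f(0.302500) = 0.120181
  f(a) × f(c) ≥ 0, new interval: [0.302500, 0.445000]

After 2 iteration(s), the approximation is c_2 = 0.302500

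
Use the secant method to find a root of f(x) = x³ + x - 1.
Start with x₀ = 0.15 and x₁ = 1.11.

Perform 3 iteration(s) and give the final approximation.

f(x) = x³ + x - 1
x₀ = 0.15, x₁ = 1.11

Secant formula: x_{n+1} = x_n - f(x_n)(x_n - x_{n-1})/(f(x_n) - f(x_{n-1}))

Iteration 1:
  f(0.150000) = -0.846625
  f(1.110000) = 1.477631
  x_2 = 1.110000 - 1.477631×(1.110000 - 0.150000)/(1.477631 - (-0.846625))
       = 0.499686
Iteration 2:
  f(1.110000) = 1.477631
  f(0.499686) = -0.375549
  x_3 = 0.499686 - (-0.375549)×(0.499686 - 1.110000)/(-0.375549 - 1.477631)
       = 0.623367
Iteration 3:
  f(0.499686) = -0.375549
  f(0.623367) = -0.134401
  x_4 = 0.623367 - (-0.134401)×(0.623367 - 0.499686)/(-0.134401 - (-0.375549))
       = 0.692299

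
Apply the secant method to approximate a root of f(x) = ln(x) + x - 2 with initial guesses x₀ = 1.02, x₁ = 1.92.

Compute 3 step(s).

f(x) = ln(x) + x - 2
x₀ = 1.02, x₁ = 1.92

Secant formula: x_{n+1} = x_n - f(x_n)(x_n - x_{n-1})/(f(x_n) - f(x_{n-1}))

Iteration 1:
  f(1.020000) = -0.960197
  f(1.920000) = 0.572325
  x_2 = 1.920000 - 0.572325×(1.920000 - 1.020000)/(0.572325 - (-0.960197))
       = 1.583892
Iteration 2:
  f(1.920000) = 0.572325
  f(1.583892) = 0.043778
  x_3 = 1.583892 - 0.043778×(1.583892 - 1.920000)/(0.043778 - 0.572325)
       = 1.556054
Iteration 3:
  f(1.583892) = 0.043778
  f(1.556054) = -0.001793
  x_4 = 1.556054 - (-0.001793)×(1.556054 - 1.583892)/(-0.001793 - 0.043778)
       = 1.557149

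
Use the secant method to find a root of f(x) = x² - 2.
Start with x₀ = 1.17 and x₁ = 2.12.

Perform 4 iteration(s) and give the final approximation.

f(x) = x² - 2
x₀ = 1.17, x₁ = 2.12

Secant formula: x_{n+1} = x_n - f(x_n)(x_n - x_{n-1})/(f(x_n) - f(x_{n-1}))

Iteration 1:
  f(1.170000) = -0.631100
  f(2.120000) = 2.494400
  x_2 = 2.120000 - 2.494400×(2.120000 - 1.170000)/(2.494400 - (-0.631100))
       = 1.361824
Iteration 2:
  f(2.120000) = 2.494400
  f(1.361824) = -0.145436
  x_3 = 1.361824 - (-0.145436)×(1.361824 - 2.120000)/(-0.145436 - 2.494400)
       = 1.403594
Iteration 3:
  f(1.361824) = -0.145436
  f(1.403594) = -0.029924
  x_4 = 1.403594 - (-0.029924)×(1.403594 - 1.361824)/(-0.029924 - (-0.145436))
       = 1.414415
Iteration 4:
  f(1.403594) = -0.029924
  f(1.414415) = 0.000569
  x_5 = 1.414415 - 0.000569×(1.414415 - 1.403594)/(0.000569 - (-0.029924))
       = 1.414213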